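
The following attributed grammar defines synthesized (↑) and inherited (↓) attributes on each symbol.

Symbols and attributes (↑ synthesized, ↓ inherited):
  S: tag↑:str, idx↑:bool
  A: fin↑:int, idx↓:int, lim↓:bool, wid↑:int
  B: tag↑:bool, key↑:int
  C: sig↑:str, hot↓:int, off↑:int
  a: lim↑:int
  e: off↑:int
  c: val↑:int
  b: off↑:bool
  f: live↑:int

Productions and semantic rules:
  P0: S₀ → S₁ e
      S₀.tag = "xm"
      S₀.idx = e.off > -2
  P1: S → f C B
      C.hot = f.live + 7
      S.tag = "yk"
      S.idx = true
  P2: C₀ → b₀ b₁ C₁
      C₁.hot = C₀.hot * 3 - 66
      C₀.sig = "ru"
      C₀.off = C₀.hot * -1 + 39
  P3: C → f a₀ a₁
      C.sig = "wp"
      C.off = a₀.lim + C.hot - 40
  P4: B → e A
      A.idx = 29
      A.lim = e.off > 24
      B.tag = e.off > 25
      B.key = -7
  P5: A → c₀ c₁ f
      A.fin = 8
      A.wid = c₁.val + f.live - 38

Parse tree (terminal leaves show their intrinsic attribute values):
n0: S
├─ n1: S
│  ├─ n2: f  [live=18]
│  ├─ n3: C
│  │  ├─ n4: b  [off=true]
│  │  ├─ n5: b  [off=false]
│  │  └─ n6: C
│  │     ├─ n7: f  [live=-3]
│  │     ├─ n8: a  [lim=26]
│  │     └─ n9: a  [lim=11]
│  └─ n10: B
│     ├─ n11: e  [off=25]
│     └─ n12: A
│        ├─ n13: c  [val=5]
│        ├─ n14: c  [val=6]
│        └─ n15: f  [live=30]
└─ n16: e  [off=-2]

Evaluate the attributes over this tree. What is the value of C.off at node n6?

1. n2.live = 18  [terminal]
2. n3.hot = 25  [f.live + 7]
3. n4.off = true  [terminal]
4. n5.off = false  [terminal]
5. n6.hot = 9  [C₀.hot * 3 - 66]
6. n7.live = -3  [terminal]
7. n8.lim = 26  [terminal]
8. n9.lim = 11  [terminal]
9. n6.sig = "wp"  ["wp"]
10. n6.off = -5  [a₀.lim + C.hot - 40]
11. n3.sig = "ru"  ["ru"]
12. n3.off = 14  [C₀.hot * -1 + 39]
13. n11.off = 25  [terminal]
14. n12.idx = 29  [29]
15. n12.lim = true  [e.off > 24]
16. n13.val = 5  [terminal]
17. n14.val = 6  [terminal]
18. n15.live = 30  [terminal]
19. n12.fin = 8  [8]
20. n12.wid = -2  [c₁.val + f.live - 38]
21. n10.tag = false  [e.off > 25]
22. n10.key = -7  [-7]
23. n1.tag = "yk"  ["yk"]
24. n1.idx = true  [true]
25. n16.off = -2  [terminal]
26. n0.tag = "xm"  ["xm"]
27. n0.idx = false  [e.off > -2]

-5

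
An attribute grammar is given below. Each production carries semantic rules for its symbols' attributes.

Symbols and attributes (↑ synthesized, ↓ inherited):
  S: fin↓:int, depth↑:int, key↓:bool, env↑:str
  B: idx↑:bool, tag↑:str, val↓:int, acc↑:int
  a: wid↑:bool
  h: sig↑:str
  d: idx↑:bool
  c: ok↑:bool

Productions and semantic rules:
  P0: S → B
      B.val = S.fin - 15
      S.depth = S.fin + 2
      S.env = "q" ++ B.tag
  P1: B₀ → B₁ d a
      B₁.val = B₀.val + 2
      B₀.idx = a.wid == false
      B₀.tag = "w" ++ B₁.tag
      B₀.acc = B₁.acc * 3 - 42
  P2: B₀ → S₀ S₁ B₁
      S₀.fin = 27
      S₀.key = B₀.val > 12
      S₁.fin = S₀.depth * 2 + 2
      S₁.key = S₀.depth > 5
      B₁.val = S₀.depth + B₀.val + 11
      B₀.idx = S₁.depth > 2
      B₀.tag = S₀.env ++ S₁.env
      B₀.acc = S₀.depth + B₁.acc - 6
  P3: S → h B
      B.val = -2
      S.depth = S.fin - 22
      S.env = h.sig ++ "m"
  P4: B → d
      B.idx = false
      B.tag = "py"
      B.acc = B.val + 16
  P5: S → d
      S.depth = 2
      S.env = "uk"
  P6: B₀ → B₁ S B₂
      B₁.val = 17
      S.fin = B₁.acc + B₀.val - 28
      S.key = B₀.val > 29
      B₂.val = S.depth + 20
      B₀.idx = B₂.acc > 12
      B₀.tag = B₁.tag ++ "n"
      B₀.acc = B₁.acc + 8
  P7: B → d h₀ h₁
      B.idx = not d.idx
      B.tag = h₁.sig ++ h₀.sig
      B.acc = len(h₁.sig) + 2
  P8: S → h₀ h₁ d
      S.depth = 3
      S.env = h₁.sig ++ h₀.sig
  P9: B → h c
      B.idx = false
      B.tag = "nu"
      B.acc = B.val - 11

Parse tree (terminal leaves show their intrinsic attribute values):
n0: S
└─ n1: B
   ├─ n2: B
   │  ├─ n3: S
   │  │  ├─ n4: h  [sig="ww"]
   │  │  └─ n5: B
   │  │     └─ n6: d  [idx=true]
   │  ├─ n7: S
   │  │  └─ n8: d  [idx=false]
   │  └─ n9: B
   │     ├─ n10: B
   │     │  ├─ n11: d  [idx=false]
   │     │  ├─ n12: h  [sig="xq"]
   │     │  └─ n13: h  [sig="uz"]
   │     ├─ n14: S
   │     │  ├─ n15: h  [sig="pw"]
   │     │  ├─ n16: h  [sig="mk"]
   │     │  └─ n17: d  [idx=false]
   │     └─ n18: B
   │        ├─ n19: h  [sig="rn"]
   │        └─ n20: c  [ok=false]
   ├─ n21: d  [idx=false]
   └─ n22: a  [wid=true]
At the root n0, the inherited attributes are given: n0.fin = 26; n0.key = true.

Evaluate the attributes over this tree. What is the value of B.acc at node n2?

11

1. n0.fin = 26  [given at root]
2. n0.key = true  [given at root]
3. n1.val = 11  [S.fin - 15]
4. n2.val = 13  [B₀.val + 2]
5. n3.fin = 27  [27]
6. n3.key = true  [B₀.val > 12]
7. n4.sig = "ww"  [terminal]
8. n5.val = -2  [-2]
9. n6.idx = true  [terminal]
10. n5.idx = false  [false]
11. n5.tag = "py"  ["py"]
12. n5.acc = 14  [B.val + 16]
13. n3.depth = 5  [S.fin - 22]
14. n3.env = "wwm"  [h.sig ++ "m"]
15. n7.fin = 12  [S₀.depth * 2 + 2]
16. n7.key = false  [S₀.depth > 5]
17. n8.idx = false  [terminal]
18. n7.depth = 2  [2]
19. n7.env = "uk"  ["uk"]
20. n9.val = 29  [S₀.depth + B₀.val + 11]
21. n10.val = 17  [17]
22. n11.idx = false  [terminal]
23. n12.sig = "xq"  [terminal]
24. n13.sig = "uz"  [terminal]
25. n10.idx = true  [not d.idx]
26. n10.tag = "uzxq"  [h₁.sig ++ h₀.sig]
27. n10.acc = 4  [len(h₁.sig) + 2]
28. n14.fin = 5  [B₁.acc + B₀.val - 28]
29. n14.key = false  [B₀.val > 29]
30. n15.sig = "pw"  [terminal]
31. n16.sig = "mk"  [terminal]
32. n17.idx = false  [terminal]
33. n14.depth = 3  [3]
34. n14.env = "mkpw"  [h₁.sig ++ h₀.sig]
35. n18.val = 23  [S.depth + 20]
36. n19.sig = "rn"  [terminal]
37. n20.ok = false  [terminal]
38. n18.idx = false  [false]
39. n18.tag = "nu"  ["nu"]
40. n18.acc = 12  [B.val - 11]
41. n9.idx = false  [B₂.acc > 12]
42. n9.tag = "uzxqn"  [B₁.tag ++ "n"]
43. n9.acc = 12  [B₁.acc + 8]
44. n2.idx = false  [S₁.depth > 2]
45. n2.tag = "wwmuk"  [S₀.env ++ S₁.env]
46. n2.acc = 11  [S₀.depth + B₁.acc - 6]
47. n21.idx = false  [terminal]
48. n22.wid = true  [terminal]
49. n1.idx = false  [a.wid == false]
50. n1.tag = "wwwmuk"  ["w" ++ B₁.tag]
51. n1.acc = -9  [B₁.acc * 3 - 42]
52. n0.depth = 28  [S.fin + 2]
53. n0.env = "qwwwmuk"  ["q" ++ B.tag]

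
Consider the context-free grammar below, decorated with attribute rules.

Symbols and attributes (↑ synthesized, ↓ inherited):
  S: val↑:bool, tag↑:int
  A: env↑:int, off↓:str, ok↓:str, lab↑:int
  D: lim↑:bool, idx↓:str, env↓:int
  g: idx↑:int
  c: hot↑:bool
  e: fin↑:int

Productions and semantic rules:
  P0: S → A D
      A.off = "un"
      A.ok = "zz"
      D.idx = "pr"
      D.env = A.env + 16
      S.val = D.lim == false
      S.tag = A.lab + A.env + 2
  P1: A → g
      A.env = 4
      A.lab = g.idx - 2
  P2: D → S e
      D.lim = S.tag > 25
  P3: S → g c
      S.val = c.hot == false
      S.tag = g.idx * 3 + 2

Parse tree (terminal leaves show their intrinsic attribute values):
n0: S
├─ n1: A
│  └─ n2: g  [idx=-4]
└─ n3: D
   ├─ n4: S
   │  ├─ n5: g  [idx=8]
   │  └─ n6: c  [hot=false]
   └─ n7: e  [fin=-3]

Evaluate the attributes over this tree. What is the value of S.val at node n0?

false

1. n1.off = "un"  ["un"]
2. n1.ok = "zz"  ["zz"]
3. n2.idx = -4  [terminal]
4. n1.env = 4  [4]
5. n1.lab = -6  [g.idx - 2]
6. n3.idx = "pr"  ["pr"]
7. n3.env = 20  [A.env + 16]
8. n5.idx = 8  [terminal]
9. n6.hot = false  [terminal]
10. n4.val = true  [c.hot == false]
11. n4.tag = 26  [g.idx * 3 + 2]
12. n7.fin = -3  [terminal]
13. n3.lim = true  [S.tag > 25]
14. n0.val = false  [D.lim == false]
15. n0.tag = 0  [A.lab + A.env + 2]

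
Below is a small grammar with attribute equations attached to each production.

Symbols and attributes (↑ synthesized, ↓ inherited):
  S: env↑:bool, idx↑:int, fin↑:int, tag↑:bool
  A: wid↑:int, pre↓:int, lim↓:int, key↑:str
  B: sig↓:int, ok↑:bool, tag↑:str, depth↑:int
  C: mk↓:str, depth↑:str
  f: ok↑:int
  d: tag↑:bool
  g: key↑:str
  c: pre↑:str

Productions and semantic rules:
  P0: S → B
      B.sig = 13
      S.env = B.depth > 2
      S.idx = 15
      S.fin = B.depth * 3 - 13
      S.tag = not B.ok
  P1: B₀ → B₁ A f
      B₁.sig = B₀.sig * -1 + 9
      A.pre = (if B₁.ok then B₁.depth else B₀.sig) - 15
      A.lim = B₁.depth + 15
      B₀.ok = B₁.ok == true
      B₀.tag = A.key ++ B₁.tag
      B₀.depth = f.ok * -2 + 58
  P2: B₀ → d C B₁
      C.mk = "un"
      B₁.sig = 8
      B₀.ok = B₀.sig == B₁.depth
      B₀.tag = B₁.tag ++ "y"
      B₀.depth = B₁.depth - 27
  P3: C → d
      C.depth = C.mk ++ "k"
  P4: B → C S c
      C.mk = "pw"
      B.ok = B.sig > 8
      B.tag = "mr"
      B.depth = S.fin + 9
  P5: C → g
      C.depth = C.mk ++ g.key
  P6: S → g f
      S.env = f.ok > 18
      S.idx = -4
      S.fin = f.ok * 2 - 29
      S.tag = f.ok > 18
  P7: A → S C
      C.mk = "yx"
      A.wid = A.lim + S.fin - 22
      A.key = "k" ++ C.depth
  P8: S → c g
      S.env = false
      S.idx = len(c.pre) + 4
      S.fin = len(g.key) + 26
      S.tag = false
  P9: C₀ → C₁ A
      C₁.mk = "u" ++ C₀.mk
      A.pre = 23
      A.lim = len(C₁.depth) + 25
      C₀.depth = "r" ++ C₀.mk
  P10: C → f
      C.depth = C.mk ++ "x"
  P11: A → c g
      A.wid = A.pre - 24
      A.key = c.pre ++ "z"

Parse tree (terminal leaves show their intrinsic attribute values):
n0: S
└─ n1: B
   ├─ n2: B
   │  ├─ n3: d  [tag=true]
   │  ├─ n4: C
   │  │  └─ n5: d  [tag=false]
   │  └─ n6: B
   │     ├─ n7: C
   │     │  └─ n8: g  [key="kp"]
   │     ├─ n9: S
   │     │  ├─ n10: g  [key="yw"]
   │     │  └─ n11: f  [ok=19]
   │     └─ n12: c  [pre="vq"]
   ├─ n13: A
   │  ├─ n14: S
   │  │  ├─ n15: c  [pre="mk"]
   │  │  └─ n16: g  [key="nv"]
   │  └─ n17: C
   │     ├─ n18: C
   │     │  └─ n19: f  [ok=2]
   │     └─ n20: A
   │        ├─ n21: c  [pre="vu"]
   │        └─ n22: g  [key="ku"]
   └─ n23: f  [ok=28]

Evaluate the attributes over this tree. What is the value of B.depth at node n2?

-9

1. n1.sig = 13  [13]
2. n2.sig = -4  [B₀.sig * -1 + 9]
3. n3.tag = true  [terminal]
4. n4.mk = "un"  ["un"]
5. n5.tag = false  [terminal]
6. n4.depth = "unk"  [C.mk ++ "k"]
7. n6.sig = 8  [8]
8. n7.mk = "pw"  ["pw"]
9. n8.key = "kp"  [terminal]
10. n7.depth = "pwkp"  [C.mk ++ g.key]
11. n10.key = "yw"  [terminal]
12. n11.ok = 19  [terminal]
13. n9.env = true  [f.ok > 18]
14. n9.idx = -4  [-4]
15. n9.fin = 9  [f.ok * 2 - 29]
16. n9.tag = true  [f.ok > 18]
17. n12.pre = "vq"  [terminal]
18. n6.ok = false  [B.sig > 8]
19. n6.tag = "mr"  ["mr"]
20. n6.depth = 18  [S.fin + 9]
21. n2.ok = false  [B₀.sig == B₁.depth]
22. n2.tag = "mry"  [B₁.tag ++ "y"]
23. n2.depth = -9  [B₁.depth - 27]
24. n13.pre = -2  [(if B₁.ok then B₁.depth else B₀.sig) - 15]
25. n13.lim = 6  [B₁.depth + 15]
26. n15.pre = "mk"  [terminal]
27. n16.key = "nv"  [terminal]
28. n14.env = false  [false]
29. n14.idx = 6  [len(c.pre) + 4]
30. n14.fin = 28  [len(g.key) + 26]
31. n14.tag = false  [false]
32. n17.mk = "yx"  ["yx"]
33. n18.mk = "uyx"  ["u" ++ C₀.mk]
34. n19.ok = 2  [terminal]
35. n18.depth = "uyxx"  [C.mk ++ "x"]
36. n20.pre = 23  [23]
37. n20.lim = 29  [len(C₁.depth) + 25]
38. n21.pre = "vu"  [terminal]
39. n22.key = "ku"  [terminal]
40. n20.wid = -1  [A.pre - 24]
41. n20.key = "vuz"  [c.pre ++ "z"]
42. n17.depth = "ryx"  ["r" ++ C₀.mk]
43. n13.wid = 12  [A.lim + S.fin - 22]
44. n13.key = "kryx"  ["k" ++ C.depth]
45. n23.ok = 28  [terminal]
46. n1.ok = false  [B₁.ok == true]
47. n1.tag = "kryxmry"  [A.key ++ B₁.tag]
48. n1.depth = 2  [f.ok * -2 + 58]
49. n0.env = false  [B.depth > 2]
50. n0.idx = 15  [15]
51. n0.fin = -7  [B.depth * 3 - 13]
52. n0.tag = true  [not B.ok]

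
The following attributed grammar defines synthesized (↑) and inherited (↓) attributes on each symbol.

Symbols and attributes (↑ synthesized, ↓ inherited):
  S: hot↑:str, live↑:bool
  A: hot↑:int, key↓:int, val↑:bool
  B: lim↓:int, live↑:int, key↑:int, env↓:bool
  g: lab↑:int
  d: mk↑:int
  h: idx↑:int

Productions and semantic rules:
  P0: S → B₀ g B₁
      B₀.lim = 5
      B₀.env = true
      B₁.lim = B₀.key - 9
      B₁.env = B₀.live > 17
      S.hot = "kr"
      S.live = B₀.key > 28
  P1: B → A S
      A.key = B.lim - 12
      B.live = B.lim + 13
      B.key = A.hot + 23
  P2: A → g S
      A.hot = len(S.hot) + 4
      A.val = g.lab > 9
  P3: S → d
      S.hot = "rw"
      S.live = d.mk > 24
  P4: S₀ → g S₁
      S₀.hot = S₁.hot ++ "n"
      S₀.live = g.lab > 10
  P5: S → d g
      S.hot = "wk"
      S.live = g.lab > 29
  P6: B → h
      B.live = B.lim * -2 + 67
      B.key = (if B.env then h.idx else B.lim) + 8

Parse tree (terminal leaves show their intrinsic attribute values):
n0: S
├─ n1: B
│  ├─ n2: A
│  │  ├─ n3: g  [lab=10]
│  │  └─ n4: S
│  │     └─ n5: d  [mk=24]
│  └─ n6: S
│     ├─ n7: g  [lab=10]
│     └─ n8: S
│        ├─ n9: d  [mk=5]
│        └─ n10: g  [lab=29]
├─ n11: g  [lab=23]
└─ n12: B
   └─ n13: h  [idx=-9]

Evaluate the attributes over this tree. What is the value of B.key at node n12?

1. n1.lim = 5  [5]
2. n1.env = true  [true]
3. n2.key = -7  [B.lim - 12]
4. n3.lab = 10  [terminal]
5. n5.mk = 24  [terminal]
6. n4.hot = "rw"  ["rw"]
7. n4.live = false  [d.mk > 24]
8. n2.hot = 6  [len(S.hot) + 4]
9. n2.val = true  [g.lab > 9]
10. n7.lab = 10  [terminal]
11. n9.mk = 5  [terminal]
12. n10.lab = 29  [terminal]
13. n8.hot = "wk"  ["wk"]
14. n8.live = false  [g.lab > 29]
15. n6.hot = "wkn"  [S₁.hot ++ "n"]
16. n6.live = false  [g.lab > 10]
17. n1.live = 18  [B.lim + 13]
18. n1.key = 29  [A.hot + 23]
19. n11.lab = 23  [terminal]
20. n12.lim = 20  [B₀.key - 9]
21. n12.env = true  [B₀.live > 17]
22. n13.idx = -9  [terminal]
23. n12.live = 27  [B.lim * -2 + 67]
24. n12.key = -1  [(if B.env then h.idx else B.lim) + 8]
25. n0.hot = "kr"  ["kr"]
26. n0.live = true  [B₀.key > 28]

-1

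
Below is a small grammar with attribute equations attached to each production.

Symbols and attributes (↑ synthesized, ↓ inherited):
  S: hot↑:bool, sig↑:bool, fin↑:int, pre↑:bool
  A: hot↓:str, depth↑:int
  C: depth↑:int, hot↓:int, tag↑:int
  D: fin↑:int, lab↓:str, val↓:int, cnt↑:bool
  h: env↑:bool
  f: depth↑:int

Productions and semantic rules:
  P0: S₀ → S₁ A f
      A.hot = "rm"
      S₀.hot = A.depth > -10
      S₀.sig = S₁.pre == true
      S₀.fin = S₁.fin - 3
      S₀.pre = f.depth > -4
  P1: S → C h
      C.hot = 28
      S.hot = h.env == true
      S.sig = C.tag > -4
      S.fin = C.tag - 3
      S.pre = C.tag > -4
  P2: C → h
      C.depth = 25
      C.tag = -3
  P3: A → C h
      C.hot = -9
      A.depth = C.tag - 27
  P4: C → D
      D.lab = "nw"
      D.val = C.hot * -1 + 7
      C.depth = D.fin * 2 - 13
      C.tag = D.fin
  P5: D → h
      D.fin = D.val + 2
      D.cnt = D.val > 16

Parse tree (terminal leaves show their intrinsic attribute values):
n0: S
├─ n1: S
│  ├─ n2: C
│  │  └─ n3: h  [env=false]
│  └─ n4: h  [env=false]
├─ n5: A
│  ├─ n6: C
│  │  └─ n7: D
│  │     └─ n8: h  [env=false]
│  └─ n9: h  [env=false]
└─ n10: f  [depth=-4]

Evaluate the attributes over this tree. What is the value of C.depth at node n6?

23

1. n2.hot = 28  [28]
2. n3.env = false  [terminal]
3. n2.depth = 25  [25]
4. n2.tag = -3  [-3]
5. n4.env = false  [terminal]
6. n1.hot = false  [h.env == true]
7. n1.sig = true  [C.tag > -4]
8. n1.fin = -6  [C.tag - 3]
9. n1.pre = true  [C.tag > -4]
10. n5.hot = "rm"  ["rm"]
11. n6.hot = -9  [-9]
12. n7.lab = "nw"  ["nw"]
13. n7.val = 16  [C.hot * -1 + 7]
14. n8.env = false  [terminal]
15. n7.fin = 18  [D.val + 2]
16. n7.cnt = false  [D.val > 16]
17. n6.depth = 23  [D.fin * 2 - 13]
18. n6.tag = 18  [D.fin]
19. n9.env = false  [terminal]
20. n5.depth = -9  [C.tag - 27]
21. n10.depth = -4  [terminal]
22. n0.hot = true  [A.depth > -10]
23. n0.sig = true  [S₁.pre == true]
24. n0.fin = -9  [S₁.fin - 3]
25. n0.pre = false  [f.depth > -4]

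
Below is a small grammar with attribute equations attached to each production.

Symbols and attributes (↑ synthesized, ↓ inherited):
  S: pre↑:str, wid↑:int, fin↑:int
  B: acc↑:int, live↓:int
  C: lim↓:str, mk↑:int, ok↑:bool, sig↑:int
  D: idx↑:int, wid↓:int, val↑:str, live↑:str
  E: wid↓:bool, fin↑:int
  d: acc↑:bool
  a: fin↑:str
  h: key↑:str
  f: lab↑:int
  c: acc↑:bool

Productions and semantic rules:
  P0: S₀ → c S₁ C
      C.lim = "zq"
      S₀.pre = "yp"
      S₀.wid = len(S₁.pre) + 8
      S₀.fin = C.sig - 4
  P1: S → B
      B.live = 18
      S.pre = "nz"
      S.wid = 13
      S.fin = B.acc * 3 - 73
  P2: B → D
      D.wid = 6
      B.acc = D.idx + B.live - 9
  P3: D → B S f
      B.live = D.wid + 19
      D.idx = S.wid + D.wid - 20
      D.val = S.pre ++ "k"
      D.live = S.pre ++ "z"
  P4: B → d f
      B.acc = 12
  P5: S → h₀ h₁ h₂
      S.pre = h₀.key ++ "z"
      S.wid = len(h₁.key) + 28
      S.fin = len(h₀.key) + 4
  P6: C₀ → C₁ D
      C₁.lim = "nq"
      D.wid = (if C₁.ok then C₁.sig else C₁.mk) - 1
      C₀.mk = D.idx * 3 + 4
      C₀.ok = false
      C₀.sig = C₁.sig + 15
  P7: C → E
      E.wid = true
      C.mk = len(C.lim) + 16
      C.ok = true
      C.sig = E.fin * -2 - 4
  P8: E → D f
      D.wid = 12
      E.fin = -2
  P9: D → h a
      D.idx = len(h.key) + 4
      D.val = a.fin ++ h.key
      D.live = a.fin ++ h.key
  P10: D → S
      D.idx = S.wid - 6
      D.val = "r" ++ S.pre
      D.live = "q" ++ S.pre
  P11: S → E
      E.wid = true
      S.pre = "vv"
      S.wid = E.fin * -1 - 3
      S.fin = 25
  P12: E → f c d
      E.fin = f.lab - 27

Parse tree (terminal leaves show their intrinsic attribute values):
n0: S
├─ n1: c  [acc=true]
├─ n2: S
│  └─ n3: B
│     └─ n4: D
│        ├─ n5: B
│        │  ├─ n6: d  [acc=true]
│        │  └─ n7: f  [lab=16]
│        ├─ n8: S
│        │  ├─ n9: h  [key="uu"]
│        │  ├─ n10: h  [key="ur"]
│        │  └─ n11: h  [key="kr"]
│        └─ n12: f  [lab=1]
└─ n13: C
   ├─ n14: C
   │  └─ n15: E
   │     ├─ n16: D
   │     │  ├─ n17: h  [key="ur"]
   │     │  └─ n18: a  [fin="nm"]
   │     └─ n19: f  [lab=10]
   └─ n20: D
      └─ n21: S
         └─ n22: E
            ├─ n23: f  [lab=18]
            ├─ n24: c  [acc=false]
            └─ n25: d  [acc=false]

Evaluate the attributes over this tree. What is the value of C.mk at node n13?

4

1. n1.acc = true  [terminal]
2. n3.live = 18  [18]
3. n4.wid = 6  [6]
4. n5.live = 25  [D.wid + 19]
5. n6.acc = true  [terminal]
6. n7.lab = 16  [terminal]
7. n5.acc = 12  [12]
8. n9.key = "uu"  [terminal]
9. n10.key = "ur"  [terminal]
10. n11.key = "kr"  [terminal]
11. n8.pre = "uuz"  [h₀.key ++ "z"]
12. n8.wid = 30  [len(h₁.key) + 28]
13. n8.fin = 6  [len(h₀.key) + 4]
14. n12.lab = 1  [terminal]
15. n4.idx = 16  [S.wid + D.wid - 20]
16. n4.val = "uuzk"  [S.pre ++ "k"]
17. n4.live = "uuzz"  [S.pre ++ "z"]
18. n3.acc = 25  [D.idx + B.live - 9]
19. n2.pre = "nz"  ["nz"]
20. n2.wid = 13  [13]
21. n2.fin = 2  [B.acc * 3 - 73]
22. n13.lim = "zq"  ["zq"]
23. n14.lim = "nq"  ["nq"]
24. n15.wid = true  [true]
25. n16.wid = 12  [12]
26. n17.key = "ur"  [terminal]
27. n18.fin = "nm"  [terminal]
28. n16.idx = 6  [len(h.key) + 4]
29. n16.val = "nmur"  [a.fin ++ h.key]
30. n16.live = "nmur"  [a.fin ++ h.key]
31. n19.lab = 10  [terminal]
32. n15.fin = -2  [-2]
33. n14.mk = 18  [len(C.lim) + 16]
34. n14.ok = true  [true]
35. n14.sig = 0  [E.fin * -2 - 4]
36. n20.wid = -1  [(if C₁.ok then C₁.sig else C₁.mk) - 1]
37. n22.wid = true  [true]
38. n23.lab = 18  [terminal]
39. n24.acc = false  [terminal]
40. n25.acc = false  [terminal]
41. n22.fin = -9  [f.lab - 27]
42. n21.pre = "vv"  ["vv"]
43. n21.wid = 6  [E.fin * -1 - 3]
44. n21.fin = 25  [25]
45. n20.idx = 0  [S.wid - 6]
46. n20.val = "rvv"  ["r" ++ S.pre]
47. n20.live = "qvv"  ["q" ++ S.pre]
48. n13.mk = 4  [D.idx * 3 + 4]
49. n13.ok = false  [false]
50. n13.sig = 15  [C₁.sig + 15]
51. n0.pre = "yp"  ["yp"]
52. n0.wid = 10  [len(S₁.pre) + 8]
53. n0.fin = 11  [C.sig - 4]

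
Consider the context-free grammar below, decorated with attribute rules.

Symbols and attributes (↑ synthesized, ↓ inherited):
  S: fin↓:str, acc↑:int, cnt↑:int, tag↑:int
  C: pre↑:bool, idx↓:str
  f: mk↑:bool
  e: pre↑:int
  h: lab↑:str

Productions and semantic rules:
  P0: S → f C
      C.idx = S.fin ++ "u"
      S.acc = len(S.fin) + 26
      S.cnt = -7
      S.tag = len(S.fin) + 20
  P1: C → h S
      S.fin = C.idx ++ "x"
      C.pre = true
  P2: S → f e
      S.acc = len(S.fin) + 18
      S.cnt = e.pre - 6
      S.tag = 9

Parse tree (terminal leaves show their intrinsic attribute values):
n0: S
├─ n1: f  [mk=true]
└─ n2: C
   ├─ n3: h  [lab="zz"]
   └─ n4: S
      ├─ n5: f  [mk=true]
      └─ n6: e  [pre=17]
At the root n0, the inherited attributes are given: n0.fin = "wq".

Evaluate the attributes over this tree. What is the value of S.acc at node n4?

1. n0.fin = "wq"  [given at root]
2. n1.mk = true  [terminal]
3. n2.idx = "wqu"  [S.fin ++ "u"]
4. n3.lab = "zz"  [terminal]
5. n4.fin = "wqux"  [C.idx ++ "x"]
6. n5.mk = true  [terminal]
7. n6.pre = 17  [terminal]
8. n4.acc = 22  [len(S.fin) + 18]
9. n4.cnt = 11  [e.pre - 6]
10. n4.tag = 9  [9]
11. n2.pre = true  [true]
12. n0.acc = 28  [len(S.fin) + 26]
13. n0.cnt = -7  [-7]
14. n0.tag = 22  [len(S.fin) + 20]

22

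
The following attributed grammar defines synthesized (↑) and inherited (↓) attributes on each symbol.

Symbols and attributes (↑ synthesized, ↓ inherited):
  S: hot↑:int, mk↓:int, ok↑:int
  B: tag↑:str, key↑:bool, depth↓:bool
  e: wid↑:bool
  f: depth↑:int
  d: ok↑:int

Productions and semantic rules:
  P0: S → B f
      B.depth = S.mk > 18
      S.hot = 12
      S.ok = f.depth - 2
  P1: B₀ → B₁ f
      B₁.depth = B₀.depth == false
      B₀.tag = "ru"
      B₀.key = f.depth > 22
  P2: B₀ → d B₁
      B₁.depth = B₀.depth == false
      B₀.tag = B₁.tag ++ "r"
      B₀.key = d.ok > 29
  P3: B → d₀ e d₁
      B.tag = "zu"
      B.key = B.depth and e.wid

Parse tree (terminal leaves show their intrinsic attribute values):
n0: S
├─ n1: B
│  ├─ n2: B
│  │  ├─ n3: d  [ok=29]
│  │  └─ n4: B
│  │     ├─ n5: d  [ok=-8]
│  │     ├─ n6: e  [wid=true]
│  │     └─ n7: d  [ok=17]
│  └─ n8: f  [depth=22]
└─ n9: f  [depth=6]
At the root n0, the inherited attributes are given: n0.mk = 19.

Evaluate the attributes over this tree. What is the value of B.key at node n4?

1. n0.mk = 19  [given at root]
2. n1.depth = true  [S.mk > 18]
3. n2.depth = false  [B₀.depth == false]
4. n3.ok = 29  [terminal]
5. n4.depth = true  [B₀.depth == false]
6. n5.ok = -8  [terminal]
7. n6.wid = true  [terminal]
8. n7.ok = 17  [terminal]
9. n4.tag = "zu"  ["zu"]
10. n4.key = true  [B.depth and e.wid]
11. n2.tag = "zur"  [B₁.tag ++ "r"]
12. n2.key = false  [d.ok > 29]
13. n8.depth = 22  [terminal]
14. n1.tag = "ru"  ["ru"]
15. n1.key = false  [f.depth > 22]
16. n9.depth = 6  [terminal]
17. n0.hot = 12  [12]
18. n0.ok = 4  [f.depth - 2]

true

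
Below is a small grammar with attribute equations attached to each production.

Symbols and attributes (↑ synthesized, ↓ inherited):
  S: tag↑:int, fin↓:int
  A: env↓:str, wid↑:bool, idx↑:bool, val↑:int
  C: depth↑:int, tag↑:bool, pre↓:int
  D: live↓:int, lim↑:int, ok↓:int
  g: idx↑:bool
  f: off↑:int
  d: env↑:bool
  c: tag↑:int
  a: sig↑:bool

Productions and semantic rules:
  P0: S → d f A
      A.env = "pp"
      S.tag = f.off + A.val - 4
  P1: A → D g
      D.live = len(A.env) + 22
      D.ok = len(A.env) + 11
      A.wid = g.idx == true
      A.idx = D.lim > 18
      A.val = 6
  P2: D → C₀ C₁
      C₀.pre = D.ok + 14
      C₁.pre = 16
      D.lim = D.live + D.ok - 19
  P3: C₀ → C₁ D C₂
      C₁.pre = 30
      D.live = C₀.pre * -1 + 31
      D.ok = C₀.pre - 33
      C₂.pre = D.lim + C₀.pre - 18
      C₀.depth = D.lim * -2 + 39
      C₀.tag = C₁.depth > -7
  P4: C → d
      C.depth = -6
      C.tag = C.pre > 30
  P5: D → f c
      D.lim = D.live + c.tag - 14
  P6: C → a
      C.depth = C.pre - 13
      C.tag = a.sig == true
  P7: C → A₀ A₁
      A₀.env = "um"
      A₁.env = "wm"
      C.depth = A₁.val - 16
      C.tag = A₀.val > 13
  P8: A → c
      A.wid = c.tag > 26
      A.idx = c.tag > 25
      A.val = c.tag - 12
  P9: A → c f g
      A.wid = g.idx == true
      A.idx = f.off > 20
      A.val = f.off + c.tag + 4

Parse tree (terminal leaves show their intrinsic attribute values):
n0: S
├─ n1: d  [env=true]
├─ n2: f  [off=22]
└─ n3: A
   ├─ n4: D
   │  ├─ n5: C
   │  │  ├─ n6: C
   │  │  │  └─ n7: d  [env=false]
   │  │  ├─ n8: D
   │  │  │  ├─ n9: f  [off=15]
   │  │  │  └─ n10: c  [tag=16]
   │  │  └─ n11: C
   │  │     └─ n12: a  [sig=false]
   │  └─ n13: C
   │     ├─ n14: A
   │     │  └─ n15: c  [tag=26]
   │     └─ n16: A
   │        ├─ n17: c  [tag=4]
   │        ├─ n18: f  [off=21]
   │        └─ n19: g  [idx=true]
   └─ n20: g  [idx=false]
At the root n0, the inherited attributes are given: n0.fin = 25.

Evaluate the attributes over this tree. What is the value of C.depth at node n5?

1. n0.fin = 25  [given at root]
2. n1.env = true  [terminal]
3. n2.off = 22  [terminal]
4. n3.env = "pp"  ["pp"]
5. n4.live = 24  [len(A.env) + 22]
6. n4.ok = 13  [len(A.env) + 11]
7. n5.pre = 27  [D.ok + 14]
8. n6.pre = 30  [30]
9. n7.env = false  [terminal]
10. n6.depth = -6  [-6]
11. n6.tag = false  [C.pre > 30]
12. n8.live = 4  [C₀.pre * -1 + 31]
13. n8.ok = -6  [C₀.pre - 33]
14. n9.off = 15  [terminal]
15. n10.tag = 16  [terminal]
16. n8.lim = 6  [D.live + c.tag - 14]
17. n11.pre = 15  [D.lim + C₀.pre - 18]
18. n12.sig = false  [terminal]
19. n11.depth = 2  [C.pre - 13]
20. n11.tag = false  [a.sig == true]
21. n5.depth = 27  [D.lim * -2 + 39]
22. n5.tag = true  [C₁.depth > -7]
23. n13.pre = 16  [16]
24. n14.env = "um"  ["um"]
25. n15.tag = 26  [terminal]
26. n14.wid = false  [c.tag > 26]
27. n14.idx = true  [c.tag > 25]
28. n14.val = 14  [c.tag - 12]
29. n16.env = "wm"  ["wm"]
30. n17.tag = 4  [terminal]
31. n18.off = 21  [terminal]
32. n19.idx = true  [terminal]
33. n16.wid = true  [g.idx == true]
34. n16.idx = true  [f.off > 20]
35. n16.val = 29  [f.off + c.tag + 4]
36. n13.depth = 13  [A₁.val - 16]
37. n13.tag = true  [A₀.val > 13]
38. n4.lim = 18  [D.live + D.ok - 19]
39. n20.idx = false  [terminal]
40. n3.wid = false  [g.idx == true]
41. n3.idx = false  [D.lim > 18]
42. n3.val = 6  [6]
43. n0.tag = 24  [f.off + A.val - 4]

27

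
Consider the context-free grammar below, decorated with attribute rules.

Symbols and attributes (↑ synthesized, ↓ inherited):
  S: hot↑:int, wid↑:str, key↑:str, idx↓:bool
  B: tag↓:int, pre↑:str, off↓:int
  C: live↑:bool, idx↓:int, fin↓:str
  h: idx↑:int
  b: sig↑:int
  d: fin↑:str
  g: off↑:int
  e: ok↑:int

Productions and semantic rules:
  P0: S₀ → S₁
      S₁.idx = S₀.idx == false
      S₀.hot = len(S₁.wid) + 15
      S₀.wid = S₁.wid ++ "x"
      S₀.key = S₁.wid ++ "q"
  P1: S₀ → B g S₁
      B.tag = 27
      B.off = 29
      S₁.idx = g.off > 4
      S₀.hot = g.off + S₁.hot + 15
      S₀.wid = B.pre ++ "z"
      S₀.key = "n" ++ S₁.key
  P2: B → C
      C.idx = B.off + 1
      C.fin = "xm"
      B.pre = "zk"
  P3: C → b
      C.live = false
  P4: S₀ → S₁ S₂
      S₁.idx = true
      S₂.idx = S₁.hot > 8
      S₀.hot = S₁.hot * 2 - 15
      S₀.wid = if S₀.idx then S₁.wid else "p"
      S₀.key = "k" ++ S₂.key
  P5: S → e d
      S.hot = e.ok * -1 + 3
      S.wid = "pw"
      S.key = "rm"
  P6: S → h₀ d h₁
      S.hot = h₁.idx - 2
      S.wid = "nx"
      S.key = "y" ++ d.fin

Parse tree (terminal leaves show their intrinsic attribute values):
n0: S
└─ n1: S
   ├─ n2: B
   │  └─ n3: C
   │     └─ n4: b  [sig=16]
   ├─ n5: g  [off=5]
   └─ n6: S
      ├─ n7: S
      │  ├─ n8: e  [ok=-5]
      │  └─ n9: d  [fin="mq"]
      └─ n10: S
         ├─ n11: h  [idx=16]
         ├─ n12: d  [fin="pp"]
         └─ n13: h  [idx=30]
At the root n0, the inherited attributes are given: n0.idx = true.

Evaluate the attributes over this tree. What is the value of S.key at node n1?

"nkypp"

1. n0.idx = true  [given at root]
2. n1.idx = false  [S₀.idx == false]
3. n2.tag = 27  [27]
4. n2.off = 29  [29]
5. n3.idx = 30  [B.off + 1]
6. n3.fin = "xm"  ["xm"]
7. n4.sig = 16  [terminal]
8. n3.live = false  [false]
9. n2.pre = "zk"  ["zk"]
10. n5.off = 5  [terminal]
11. n6.idx = true  [g.off > 4]
12. n7.idx = true  [true]
13. n8.ok = -5  [terminal]
14. n9.fin = "mq"  [terminal]
15. n7.hot = 8  [e.ok * -1 + 3]
16. n7.wid = "pw"  ["pw"]
17. n7.key = "rm"  ["rm"]
18. n10.idx = false  [S₁.hot > 8]
19. n11.idx = 16  [terminal]
20. n12.fin = "pp"  [terminal]
21. n13.idx = 30  [terminal]
22. n10.hot = 28  [h₁.idx - 2]
23. n10.wid = "nx"  ["nx"]
24. n10.key = "ypp"  ["y" ++ d.fin]
25. n6.hot = 1  [S₁.hot * 2 - 15]
26. n6.wid = "pw"  [if S₀.idx then S₁.wid else "p"]
27. n6.key = "kypp"  ["k" ++ S₂.key]
28. n1.hot = 21  [g.off + S₁.hot + 15]
29. n1.wid = "zkz"  [B.pre ++ "z"]
30. n1.key = "nkypp"  ["n" ++ S₁.key]
31. n0.hot = 18  [len(S₁.wid) + 15]
32. n0.wid = "zkzx"  [S₁.wid ++ "x"]
33. n0.key = "zkzq"  [S₁.wid ++ "q"]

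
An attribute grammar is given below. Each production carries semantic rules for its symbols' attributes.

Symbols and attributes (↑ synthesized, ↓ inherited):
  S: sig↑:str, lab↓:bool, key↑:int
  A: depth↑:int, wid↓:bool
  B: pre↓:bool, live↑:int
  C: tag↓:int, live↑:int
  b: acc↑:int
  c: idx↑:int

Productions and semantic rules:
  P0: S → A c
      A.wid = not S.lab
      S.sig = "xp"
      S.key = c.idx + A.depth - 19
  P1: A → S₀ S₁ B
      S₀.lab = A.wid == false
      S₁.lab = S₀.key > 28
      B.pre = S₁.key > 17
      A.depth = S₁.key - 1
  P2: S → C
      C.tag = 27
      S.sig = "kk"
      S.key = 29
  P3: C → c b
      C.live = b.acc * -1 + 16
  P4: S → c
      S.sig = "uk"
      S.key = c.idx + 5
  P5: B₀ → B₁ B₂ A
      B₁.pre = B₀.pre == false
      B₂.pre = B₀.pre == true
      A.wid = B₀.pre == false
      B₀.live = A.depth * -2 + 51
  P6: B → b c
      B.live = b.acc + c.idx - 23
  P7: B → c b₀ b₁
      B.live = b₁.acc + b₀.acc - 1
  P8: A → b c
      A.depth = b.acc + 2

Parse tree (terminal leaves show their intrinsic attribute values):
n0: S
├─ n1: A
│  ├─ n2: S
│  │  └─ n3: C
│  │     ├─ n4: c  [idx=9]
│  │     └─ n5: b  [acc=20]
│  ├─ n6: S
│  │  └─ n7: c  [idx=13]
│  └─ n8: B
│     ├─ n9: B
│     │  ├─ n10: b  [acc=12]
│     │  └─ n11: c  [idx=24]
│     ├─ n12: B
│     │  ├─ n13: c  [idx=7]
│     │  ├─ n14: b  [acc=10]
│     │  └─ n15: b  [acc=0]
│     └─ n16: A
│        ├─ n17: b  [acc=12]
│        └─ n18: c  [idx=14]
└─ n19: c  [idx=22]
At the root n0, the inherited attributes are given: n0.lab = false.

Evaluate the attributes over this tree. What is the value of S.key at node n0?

1. n0.lab = false  [given at root]
2. n1.wid = true  [not S.lab]
3. n2.lab = false  [A.wid == false]
4. n3.tag = 27  [27]
5. n4.idx = 9  [terminal]
6. n5.acc = 20  [terminal]
7. n3.live = -4  [b.acc * -1 + 16]
8. n2.sig = "kk"  ["kk"]
9. n2.key = 29  [29]
10. n6.lab = true  [S₀.key > 28]
11. n7.idx = 13  [terminal]
12. n6.sig = "uk"  ["uk"]
13. n6.key = 18  [c.idx + 5]
14. n8.pre = true  [S₁.key > 17]
15. n9.pre = false  [B₀.pre == false]
16. n10.acc = 12  [terminal]
17. n11.idx = 24  [terminal]
18. n9.live = 13  [b.acc + c.idx - 23]
19. n12.pre = true  [B₀.pre == true]
20. n13.idx = 7  [terminal]
21. n14.acc = 10  [terminal]
22. n15.acc = 0  [terminal]
23. n12.live = 9  [b₁.acc + b₀.acc - 1]
24. n16.wid = false  [B₀.pre == false]
25. n17.acc = 12  [terminal]
26. n18.idx = 14  [terminal]
27. n16.depth = 14  [b.acc + 2]
28. n8.live = 23  [A.depth * -2 + 51]
29. n1.depth = 17  [S₁.key - 1]
30. n19.idx = 22  [terminal]
31. n0.sig = "xp"  ["xp"]
32. n0.key = 20  [c.idx + A.depth - 19]

20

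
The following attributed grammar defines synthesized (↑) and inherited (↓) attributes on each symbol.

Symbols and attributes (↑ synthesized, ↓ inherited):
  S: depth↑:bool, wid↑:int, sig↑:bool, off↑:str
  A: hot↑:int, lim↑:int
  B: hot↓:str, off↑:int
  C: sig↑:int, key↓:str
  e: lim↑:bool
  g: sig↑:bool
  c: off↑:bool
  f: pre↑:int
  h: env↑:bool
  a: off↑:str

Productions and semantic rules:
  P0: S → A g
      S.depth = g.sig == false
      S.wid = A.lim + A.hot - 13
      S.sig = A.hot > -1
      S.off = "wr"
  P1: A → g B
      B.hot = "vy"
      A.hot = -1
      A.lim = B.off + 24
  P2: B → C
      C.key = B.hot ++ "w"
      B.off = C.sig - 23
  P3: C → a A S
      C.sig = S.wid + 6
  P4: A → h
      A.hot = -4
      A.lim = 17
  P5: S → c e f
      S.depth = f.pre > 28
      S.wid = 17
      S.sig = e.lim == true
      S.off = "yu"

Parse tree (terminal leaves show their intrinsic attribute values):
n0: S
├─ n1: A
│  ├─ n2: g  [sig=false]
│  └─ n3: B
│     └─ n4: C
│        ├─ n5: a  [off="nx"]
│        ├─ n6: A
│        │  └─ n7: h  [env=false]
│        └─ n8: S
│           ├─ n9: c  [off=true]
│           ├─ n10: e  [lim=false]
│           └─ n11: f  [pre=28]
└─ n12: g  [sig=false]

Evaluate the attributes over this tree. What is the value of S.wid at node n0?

10

1. n2.sig = false  [terminal]
2. n3.hot = "vy"  ["vy"]
3. n4.key = "vyw"  [B.hot ++ "w"]
4. n5.off = "nx"  [terminal]
5. n7.env = false  [terminal]
6. n6.hot = -4  [-4]
7. n6.lim = 17  [17]
8. n9.off = true  [terminal]
9. n10.lim = false  [terminal]
10. n11.pre = 28  [terminal]
11. n8.depth = false  [f.pre > 28]
12. n8.wid = 17  [17]
13. n8.sig = false  [e.lim == true]
14. n8.off = "yu"  ["yu"]
15. n4.sig = 23  [S.wid + 6]
16. n3.off = 0  [C.sig - 23]
17. n1.hot = -1  [-1]
18. n1.lim = 24  [B.off + 24]
19. n12.sig = false  [terminal]
20. n0.depth = true  [g.sig == false]
21. n0.wid = 10  [A.lim + A.hot - 13]
22. n0.sig = false  [A.hot > -1]
23. n0.off = "wr"  ["wr"]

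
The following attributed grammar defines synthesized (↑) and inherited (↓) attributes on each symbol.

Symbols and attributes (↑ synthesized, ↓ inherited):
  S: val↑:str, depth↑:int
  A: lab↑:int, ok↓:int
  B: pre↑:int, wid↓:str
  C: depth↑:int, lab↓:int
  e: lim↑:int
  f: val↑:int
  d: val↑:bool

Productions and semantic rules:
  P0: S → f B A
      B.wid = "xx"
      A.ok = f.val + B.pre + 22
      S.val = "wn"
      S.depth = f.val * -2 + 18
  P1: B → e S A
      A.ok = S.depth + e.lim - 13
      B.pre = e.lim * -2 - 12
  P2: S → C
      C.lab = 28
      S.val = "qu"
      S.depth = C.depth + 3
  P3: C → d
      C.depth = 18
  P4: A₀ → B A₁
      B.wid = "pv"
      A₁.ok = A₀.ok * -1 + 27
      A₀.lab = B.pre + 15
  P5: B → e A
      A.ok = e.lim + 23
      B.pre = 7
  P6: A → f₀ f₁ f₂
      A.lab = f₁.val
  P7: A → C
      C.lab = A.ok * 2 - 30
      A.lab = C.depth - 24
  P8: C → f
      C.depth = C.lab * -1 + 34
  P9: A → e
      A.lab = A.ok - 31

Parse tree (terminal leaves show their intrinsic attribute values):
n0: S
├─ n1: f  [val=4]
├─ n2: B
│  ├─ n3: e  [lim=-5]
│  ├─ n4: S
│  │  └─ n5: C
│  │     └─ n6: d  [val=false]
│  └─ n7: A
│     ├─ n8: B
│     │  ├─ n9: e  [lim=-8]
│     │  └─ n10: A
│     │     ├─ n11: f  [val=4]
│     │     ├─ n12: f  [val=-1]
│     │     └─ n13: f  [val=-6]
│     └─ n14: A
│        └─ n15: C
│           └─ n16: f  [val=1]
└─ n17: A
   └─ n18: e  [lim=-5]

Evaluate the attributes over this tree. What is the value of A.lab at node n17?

1. n1.val = 4  [terminal]
2. n2.wid = "xx"  ["xx"]
3. n3.lim = -5  [terminal]
4. n5.lab = 28  [28]
5. n6.val = false  [terminal]
6. n5.depth = 18  [18]
7. n4.val = "qu"  ["qu"]
8. n4.depth = 21  [C.depth + 3]
9. n7.ok = 3  [S.depth + e.lim - 13]
10. n8.wid = "pv"  ["pv"]
11. n9.lim = -8  [terminal]
12. n10.ok = 15  [e.lim + 23]
13. n11.val = 4  [terminal]
14. n12.val = -1  [terminal]
15. n13.val = -6  [terminal]
16. n10.lab = -1  [f₁.val]
17. n8.pre = 7  [7]
18. n14.ok = 24  [A₀.ok * -1 + 27]
19. n15.lab = 18  [A.ok * 2 - 30]
20. n16.val = 1  [terminal]
21. n15.depth = 16  [C.lab * -1 + 34]
22. n14.lab = -8  [C.depth - 24]
23. n7.lab = 22  [B.pre + 15]
24. n2.pre = -2  [e.lim * -2 - 12]
25. n17.ok = 24  [f.val + B.pre + 22]
26. n18.lim = -5  [terminal]
27. n17.lab = -7  [A.ok - 31]
28. n0.val = "wn"  ["wn"]
29. n0.depth = 10  [f.val * -2 + 18]

-7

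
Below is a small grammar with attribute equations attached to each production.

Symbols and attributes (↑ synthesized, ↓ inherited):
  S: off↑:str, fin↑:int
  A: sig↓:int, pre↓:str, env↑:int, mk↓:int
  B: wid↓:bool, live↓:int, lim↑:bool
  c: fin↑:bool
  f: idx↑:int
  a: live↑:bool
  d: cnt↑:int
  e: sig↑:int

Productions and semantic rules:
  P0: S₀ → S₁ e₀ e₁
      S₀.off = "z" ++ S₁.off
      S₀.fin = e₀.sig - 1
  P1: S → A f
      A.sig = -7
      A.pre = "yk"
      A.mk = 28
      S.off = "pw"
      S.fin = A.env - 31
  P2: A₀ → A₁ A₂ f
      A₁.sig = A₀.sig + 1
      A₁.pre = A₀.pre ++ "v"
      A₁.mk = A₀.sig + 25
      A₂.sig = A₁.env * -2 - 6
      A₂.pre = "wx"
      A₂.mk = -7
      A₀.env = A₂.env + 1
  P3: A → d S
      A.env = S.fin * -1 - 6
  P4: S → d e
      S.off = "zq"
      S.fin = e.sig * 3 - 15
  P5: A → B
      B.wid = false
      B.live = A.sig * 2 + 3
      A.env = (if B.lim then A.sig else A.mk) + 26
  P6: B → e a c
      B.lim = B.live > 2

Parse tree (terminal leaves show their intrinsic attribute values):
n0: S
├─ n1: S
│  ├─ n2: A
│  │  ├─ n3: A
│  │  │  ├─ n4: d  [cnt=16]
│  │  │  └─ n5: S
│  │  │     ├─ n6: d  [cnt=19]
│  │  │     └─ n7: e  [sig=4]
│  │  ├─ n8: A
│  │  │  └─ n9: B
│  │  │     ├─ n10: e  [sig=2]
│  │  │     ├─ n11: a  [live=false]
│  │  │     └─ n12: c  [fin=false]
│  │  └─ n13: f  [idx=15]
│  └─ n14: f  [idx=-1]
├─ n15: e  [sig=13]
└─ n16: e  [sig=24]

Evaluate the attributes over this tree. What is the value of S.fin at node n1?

-4

1. n2.sig = -7  [-7]
2. n2.pre = "yk"  ["yk"]
3. n2.mk = 28  [28]
4. n3.sig = -6  [A₀.sig + 1]
5. n3.pre = "ykv"  [A₀.pre ++ "v"]
6. n3.mk = 18  [A₀.sig + 25]
7. n4.cnt = 16  [terminal]
8. n6.cnt = 19  [terminal]
9. n7.sig = 4  [terminal]
10. n5.off = "zq"  ["zq"]
11. n5.fin = -3  [e.sig * 3 - 15]
12. n3.env = -3  [S.fin * -1 - 6]
13. n8.sig = 0  [A₁.env * -2 - 6]
14. n8.pre = "wx"  ["wx"]
15. n8.mk = -7  [-7]
16. n9.wid = false  [false]
17. n9.live = 3  [A.sig * 2 + 3]
18. n10.sig = 2  [terminal]
19. n11.live = false  [terminal]
20. n12.fin = false  [terminal]
21. n9.lim = true  [B.live > 2]
22. n8.env = 26  [(if B.lim then A.sig else A.mk) + 26]
23. n13.idx = 15  [terminal]
24. n2.env = 27  [A₂.env + 1]
25. n14.idx = -1  [terminal]
26. n1.off = "pw"  ["pw"]
27. n1.fin = -4  [A.env - 31]
28. n15.sig = 13  [terminal]
29. n16.sig = 24  [terminal]
30. n0.off = "zpw"  ["z" ++ S₁.off]
31. n0.fin = 12  [e₀.sig - 1]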